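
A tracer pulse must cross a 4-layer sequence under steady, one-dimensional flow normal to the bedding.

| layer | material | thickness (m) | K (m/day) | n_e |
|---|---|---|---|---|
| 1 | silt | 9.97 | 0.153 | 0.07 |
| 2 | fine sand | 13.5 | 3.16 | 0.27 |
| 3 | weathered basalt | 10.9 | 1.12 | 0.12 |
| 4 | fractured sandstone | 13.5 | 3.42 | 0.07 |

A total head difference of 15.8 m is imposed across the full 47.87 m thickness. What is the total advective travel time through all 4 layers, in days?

34.7

With flow normal to the layers, continuity requires the same specific discharge q through every layer.
Σ(b_i/K_i) = 9.97/0.153 + 13.5/3.16 + 10.9/1.12 + 13.5/3.42 = 83.12 d.
q = Δh / Σ(b_i/K_i) = 15.8 / 83.12 = 0.1901 m/day.
In each layer the seepage velocity is v_i = q/n_i, so the layer transit time is t_i = b_i·n_i / q:
  layer 1 (silt): t_1 = 9.97 × 0.07 / 0.1901 = 3.671 d
  layer 2 (fine sand): t_2 = 13.5 × 0.27 / 0.1901 = 19.17 d
  layer 3 (weathered basalt): t_3 = 10.9 × 0.12 / 0.1901 = 6.881 d
  layer 4 (fractured sandstone): t_4 = 13.5 × 0.07 / 0.1901 = 4.971 d
Total t = Σ t_i = 34.70 days.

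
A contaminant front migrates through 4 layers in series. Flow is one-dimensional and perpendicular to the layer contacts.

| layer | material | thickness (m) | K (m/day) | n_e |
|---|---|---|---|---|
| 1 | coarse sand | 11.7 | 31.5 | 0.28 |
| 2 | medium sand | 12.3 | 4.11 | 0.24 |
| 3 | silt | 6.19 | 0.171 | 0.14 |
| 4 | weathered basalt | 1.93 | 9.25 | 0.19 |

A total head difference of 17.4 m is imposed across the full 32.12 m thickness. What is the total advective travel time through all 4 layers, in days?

17.1

With flow normal to the layers, continuity requires the same specific discharge q through every layer.
Σ(b_i/K_i) = 11.7/31.5 + 12.3/4.11 + 6.19/0.171 + 1.93/9.25 = 39.77 d.
q = Δh / Σ(b_i/K_i) = 17.4 / 39.77 = 0.4375 m/day.
In each layer the seepage velocity is v_i = q/n_i, so the layer transit time is t_i = b_i·n_i / q:
  layer 1 (coarse sand): t_1 = 11.7 × 0.28 / 0.4375 = 7.488 d
  layer 2 (medium sand): t_2 = 12.3 × 0.24 / 0.4375 = 6.747 d
  layer 3 (silt): t_3 = 6.19 × 0.14 / 0.4375 = 1.981 d
  layer 4 (weathered basalt): t_4 = 1.93 × 0.19 / 0.4375 = 0.8382 d
Total t = Σ t_i = 17.05 days.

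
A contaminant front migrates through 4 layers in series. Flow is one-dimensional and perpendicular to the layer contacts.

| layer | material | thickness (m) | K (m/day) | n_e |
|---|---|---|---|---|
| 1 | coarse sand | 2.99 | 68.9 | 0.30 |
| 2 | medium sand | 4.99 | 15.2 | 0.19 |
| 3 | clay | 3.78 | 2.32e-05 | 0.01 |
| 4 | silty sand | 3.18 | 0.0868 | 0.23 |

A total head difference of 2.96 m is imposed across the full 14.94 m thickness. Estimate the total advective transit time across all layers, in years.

394

With flow normal to the layers, continuity requires the same specific discharge q through every layer.
Σ(b_i/K_i) = 2.99/68.9 + 4.99/15.2 + 3.78/2.32e-05 + 3.18/0.0868 = 1.630e+05 d.
q = Δh / Σ(b_i/K_i) = 2.96 / 1.630e+05 = 1.816e-05 m/day.
In each layer the seepage velocity is v_i = q/n_i, so the layer transit time is t_i = b_i·n_i / q:
  layer 1 (coarse sand): t_1 = 2.99 × 0.30 / 1.816e-05 = 49386 d
  layer 2 (medium sand): t_2 = 4.99 × 0.19 / 1.816e-05 = 52199 d
  layer 3 (clay): t_3 = 3.78 × 0.01 / 1.816e-05 = 2081 d
  layer 4 (silty sand): t_4 = 3.18 × 0.23 / 1.816e-05 = 40269 d
Total t = Σ t_i = 1.439e+05 days = 394.1 years.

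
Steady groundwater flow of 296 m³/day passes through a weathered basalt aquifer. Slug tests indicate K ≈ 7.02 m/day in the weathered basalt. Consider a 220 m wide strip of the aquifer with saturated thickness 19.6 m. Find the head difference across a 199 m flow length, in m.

Cross-sectional area A = 220 × 19.6 = 4312 m².
From Q = K·A·i, i = Q / (K·A) = 296 / (7.020 × 4312) = 0.009779.
Head loss Δh = i · L = 0.009779 × 199 = 1.946 m.

1.95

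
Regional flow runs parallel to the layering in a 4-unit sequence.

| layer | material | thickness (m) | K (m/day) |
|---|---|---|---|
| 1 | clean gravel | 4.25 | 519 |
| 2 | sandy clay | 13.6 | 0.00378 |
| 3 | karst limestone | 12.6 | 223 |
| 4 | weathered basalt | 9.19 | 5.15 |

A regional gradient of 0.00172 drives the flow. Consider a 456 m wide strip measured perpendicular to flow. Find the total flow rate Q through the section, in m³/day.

Flow is parallel to layering, so each bed carries its own Darcy discharge and the transmissivities add.
Σ(K_i·b_i) = 519×4.25 + 0.00378×13.6 + 223×12.6 + 5.15×9.19 = 5063 m²/day.
Hydraulic gradient i = 0.00172.
Q = Σ(K_i·b_i) · W · i = 5063 × 456 × 0.001720 = 3971 m³/day.

3970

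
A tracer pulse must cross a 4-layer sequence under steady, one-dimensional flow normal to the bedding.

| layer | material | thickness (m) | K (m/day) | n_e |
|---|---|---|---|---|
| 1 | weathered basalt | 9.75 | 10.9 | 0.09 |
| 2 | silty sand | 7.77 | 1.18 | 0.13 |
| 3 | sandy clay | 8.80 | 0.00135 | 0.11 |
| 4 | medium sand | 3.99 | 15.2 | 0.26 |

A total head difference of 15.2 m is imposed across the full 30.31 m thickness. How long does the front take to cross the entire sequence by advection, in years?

4.58

With flow normal to the layers, continuity requires the same specific discharge q through every layer.
Σ(b_i/K_i) = 9.75/10.9 + 7.77/1.18 + 8.80/0.00135 + 3.99/15.2 = 6526 d.
q = Δh / Σ(b_i/K_i) = 15.2 / 6526 = 0.002329 m/day.
In each layer the seepage velocity is v_i = q/n_i, so the layer transit time is t_i = b_i·n_i / q:
  layer 1 (weathered basalt): t_1 = 9.75 × 0.09 / 0.002329 = 376.8 d
  layer 2 (silty sand): t_2 = 7.77 × 0.13 / 0.002329 = 433.7 d
  layer 3 (sandy clay): t_3 = 8.80 × 0.11 / 0.002329 = 415.6 d
  layer 4 (medium sand): t_4 = 3.99 × 0.26 / 0.002329 = 445.4 d
Total t = Σ t_i = 1671 days = 4.576 years.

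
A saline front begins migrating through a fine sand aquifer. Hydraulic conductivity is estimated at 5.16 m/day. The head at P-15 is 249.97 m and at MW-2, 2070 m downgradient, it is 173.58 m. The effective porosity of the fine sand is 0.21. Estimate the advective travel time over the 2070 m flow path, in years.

6.25

Hydraulic gradient i = (249.97 − 173.58) / 2070 = 76.39 / 2070 = 0.03690.
Darcy flux q = K · i = 5.160 × 0.03690 = 0.1904 m/day.
Seepage velocity v = q / n_e = 0.1904 / 0.21 = 0.9068 m/day.
Travel time t = L / v = 2070 / 0.9068 = 2283 days = 6.250 years.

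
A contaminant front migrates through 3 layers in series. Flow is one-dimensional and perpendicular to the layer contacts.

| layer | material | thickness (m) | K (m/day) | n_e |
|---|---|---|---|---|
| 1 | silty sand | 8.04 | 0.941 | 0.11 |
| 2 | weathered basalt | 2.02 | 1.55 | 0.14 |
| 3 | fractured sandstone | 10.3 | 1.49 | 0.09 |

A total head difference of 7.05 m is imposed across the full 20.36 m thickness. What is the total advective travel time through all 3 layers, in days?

With flow normal to the layers, continuity requires the same specific discharge q through every layer.
Σ(b_i/K_i) = 8.04/0.941 + 2.02/1.55 + 10.3/1.49 = 16.76 d.
q = Δh / Σ(b_i/K_i) = 7.05 / 16.76 = 0.4206 m/day.
In each layer the seepage velocity is v_i = q/n_i, so the layer transit time is t_i = b_i·n_i / q:
  layer 1 (silty sand): t_1 = 8.04 × 0.11 / 0.4206 = 2.102 d
  layer 2 (weathered basalt): t_2 = 2.02 × 0.14 / 0.4206 = 0.6723 d
  layer 3 (fractured sandstone): t_3 = 10.3 × 0.09 / 0.4206 = 2.204 d
Total t = Σ t_i = 4.979 days.

4.98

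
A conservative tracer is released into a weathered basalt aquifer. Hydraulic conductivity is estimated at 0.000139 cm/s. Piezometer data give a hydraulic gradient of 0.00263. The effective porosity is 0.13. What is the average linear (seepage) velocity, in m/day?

0.00243

Convert K: 0.000139 cm/s × 864 = 0.1201 m/day.
Hydraulic gradient i = 0.00263.
Darcy flux q = K · i = 0.1201 × 0.002630 = 0.0003159 m/day.
Seepage velocity v = q / n_e = 0.0003159 / 0.13 = 0.002430 m/day.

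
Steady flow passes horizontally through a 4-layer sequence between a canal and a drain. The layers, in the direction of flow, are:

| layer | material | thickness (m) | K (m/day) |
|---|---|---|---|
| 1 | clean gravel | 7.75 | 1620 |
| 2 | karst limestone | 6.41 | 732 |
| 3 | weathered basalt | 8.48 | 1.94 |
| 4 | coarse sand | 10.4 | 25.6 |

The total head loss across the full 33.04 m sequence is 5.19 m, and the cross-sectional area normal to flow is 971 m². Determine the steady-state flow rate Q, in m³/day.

1050

Flow is perpendicular to layering, so the layers act in series and the equivalent K is the thickness-weighted harmonic mean.
Total thickness L = 7.75 + 6.41 + 8.48 + 10.4 = 33.04 m.
Σ(b_i/K_i) = 7.75/1620 + 6.41/732 + 8.48/1.94 + 10.4/25.6 = 4.791 d.
K_eq = L / Σ(b_i/K_i) = 33.04 / 4.791 = 6.896 m/day.
Q = K_eq · A · (Δh/L) = 6.896 × 971 × (5.19/33.04) = 1052 m³/day.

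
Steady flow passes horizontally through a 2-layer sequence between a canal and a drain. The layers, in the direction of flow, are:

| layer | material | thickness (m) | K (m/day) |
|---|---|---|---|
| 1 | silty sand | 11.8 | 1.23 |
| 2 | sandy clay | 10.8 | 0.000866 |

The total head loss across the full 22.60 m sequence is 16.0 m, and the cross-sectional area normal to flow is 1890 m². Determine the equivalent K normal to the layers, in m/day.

Flow is perpendicular to layering, so the layers act in series and the equivalent K is the thickness-weighted harmonic mean.
Total thickness L = 11.8 + 10.8 = 22.60 m.
Σ(b_i/K_i) = 11.8/1.23 + 10.8/0.000866 = 12481 d.
K_eq = L / Σ(b_i/K_i) = 22.60 / 12481 = 0.001811 m/day.

0.00181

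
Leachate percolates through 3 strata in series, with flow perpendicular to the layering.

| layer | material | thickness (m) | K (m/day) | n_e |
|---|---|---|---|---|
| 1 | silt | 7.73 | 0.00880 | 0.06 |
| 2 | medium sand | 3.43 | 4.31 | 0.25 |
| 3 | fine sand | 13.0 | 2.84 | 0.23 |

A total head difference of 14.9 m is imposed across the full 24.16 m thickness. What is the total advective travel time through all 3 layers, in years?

0.700

With flow normal to the layers, continuity requires the same specific discharge q through every layer.
Σ(b_i/K_i) = 7.73/0.00880 + 3.43/4.31 + 13.0/2.84 = 883.8 d.
q = Δh / Σ(b_i/K_i) = 14.9 / 883.8 = 0.01686 m/day.
In each layer the seepage velocity is v_i = q/n_i, so the layer transit time is t_i = b_i·n_i / q:
  layer 1 (silt): t_1 = 7.73 × 0.06 / 0.01686 = 27.51 d
  layer 2 (medium sand): t_2 = 3.43 × 0.25 / 0.01686 = 50.86 d
  layer 3 (fine sand): t_3 = 13.0 × 0.23 / 0.01686 = 177.3 d
Total t = Σ t_i = 255.7 days = 0.7001 years.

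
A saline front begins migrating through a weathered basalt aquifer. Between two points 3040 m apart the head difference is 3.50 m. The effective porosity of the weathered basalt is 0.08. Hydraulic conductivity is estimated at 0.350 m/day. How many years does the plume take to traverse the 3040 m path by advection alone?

Hydraulic gradient i = Δh / L = 3.50 / 3040 = 0.001151.
Darcy flux q = K · i = 0.3500 × 0.001151 = 0.0004030 m/day.
Seepage velocity v = q / n_e = 0.0004030 / 0.08 = 0.005037 m/day.
Travel time t = L / v = 3040 / 0.005037 = 6.035e+05 days = 1652 years.

1650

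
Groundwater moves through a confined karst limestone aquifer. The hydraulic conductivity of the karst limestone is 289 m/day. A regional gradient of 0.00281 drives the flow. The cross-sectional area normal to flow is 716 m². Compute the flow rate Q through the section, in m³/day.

581

Hydraulic gradient i = 0.00281.
Darcy's law: Q = K · A · i = 289.0 × 716.0 × 0.002810 = 581.5 m³/day.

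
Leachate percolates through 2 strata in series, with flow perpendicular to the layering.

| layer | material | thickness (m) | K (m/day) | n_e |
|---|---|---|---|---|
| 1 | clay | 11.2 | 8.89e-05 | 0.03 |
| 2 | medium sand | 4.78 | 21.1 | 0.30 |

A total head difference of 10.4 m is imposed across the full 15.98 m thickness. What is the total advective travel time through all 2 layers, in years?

58.7

With flow normal to the layers, continuity requires the same specific discharge q through every layer.
Σ(b_i/K_i) = 11.2/8.89e-05 + 4.78/21.1 = 1.260e+05 d.
q = Δh / Σ(b_i/K_i) = 10.4 / 1.260e+05 = 8.255e-05 m/day.
In each layer the seepage velocity is v_i = q/n_i, so the layer transit time is t_i = b_i·n_i / q:
  layer 1 (clay): t_1 = 11.2 × 0.03 / 8.255e-05 = 4070 d
  layer 2 (medium sand): t_2 = 4.78 × 0.30 / 8.255e-05 = 17371 d
Total t = Σ t_i = 21442 days = 58.70 years.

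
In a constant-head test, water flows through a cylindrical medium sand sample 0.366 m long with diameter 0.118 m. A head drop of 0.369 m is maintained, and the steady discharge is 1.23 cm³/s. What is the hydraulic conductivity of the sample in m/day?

Cross-sectional area A = π·(d/2)² = π × (0.118/2)² = 0.01094 m².
Convert discharge: 1.23 cm³/s = 1.230e-06 m³/s.
Darcy's law rearranged: K = Q·L / (A·Δh) = 1.230e-06 × 0.366 / (0.01094 × 0.369) = 0.0001116 m/s = 9.639 m/day.

9.64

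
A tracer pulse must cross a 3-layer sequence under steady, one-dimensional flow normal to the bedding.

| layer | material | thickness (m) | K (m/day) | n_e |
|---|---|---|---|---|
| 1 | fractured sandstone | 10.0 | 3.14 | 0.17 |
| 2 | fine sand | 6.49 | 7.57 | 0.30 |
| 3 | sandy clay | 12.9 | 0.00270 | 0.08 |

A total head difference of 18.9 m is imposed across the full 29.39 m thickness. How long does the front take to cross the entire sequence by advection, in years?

3.24

With flow normal to the layers, continuity requires the same specific discharge q through every layer.
Σ(b_i/K_i) = 10.0/3.14 + 6.49/7.57 + 12.9/0.00270 = 4782 d.
q = Δh / Σ(b_i/K_i) = 18.9 / 4782 = 0.003952 m/day.
In each layer the seepage velocity is v_i = q/n_i, so the layer transit time is t_i = b_i·n_i / q:
  layer 1 (fractured sandstone): t_1 = 10.0 × 0.17 / 0.003952 = 430.1 d
  layer 2 (fine sand): t_2 = 6.49 × 0.30 / 0.003952 = 492.6 d
  layer 3 (sandy clay): t_3 = 12.9 × 0.08 / 0.003952 = 261.1 d
Total t = Σ t_i = 1184 days = 3.241 years.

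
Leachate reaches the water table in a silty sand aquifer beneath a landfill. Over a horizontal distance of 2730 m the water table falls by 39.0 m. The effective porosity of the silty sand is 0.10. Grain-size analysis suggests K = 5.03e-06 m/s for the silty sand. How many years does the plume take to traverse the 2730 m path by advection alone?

Convert K: 5.03e-06 m/s × 86400 = 0.4346 m/day.
Hydraulic gradient i = Δh / L = 39.0 / 2730 = 0.01429.
Darcy flux q = K · i = 0.4346 × 0.01429 = 0.006208 m/day.
Seepage velocity v = q / n_e = 0.006208 / 0.10 = 0.06208 m/day.
Travel time t = L / v = 2730 / 0.06208 = 43972 days = 120.4 years.

120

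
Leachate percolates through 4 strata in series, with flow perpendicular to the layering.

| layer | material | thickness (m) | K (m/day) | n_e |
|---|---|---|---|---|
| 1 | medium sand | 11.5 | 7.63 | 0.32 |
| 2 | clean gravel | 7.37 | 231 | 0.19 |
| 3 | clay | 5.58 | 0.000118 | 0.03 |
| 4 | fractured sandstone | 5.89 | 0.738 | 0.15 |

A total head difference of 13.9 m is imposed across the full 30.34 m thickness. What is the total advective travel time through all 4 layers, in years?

With flow normal to the layers, continuity requires the same specific discharge q through every layer.
Σ(b_i/K_i) = 11.5/7.63 + 7.37/231 + 5.58/0.000118 + 5.89/0.738 = 47298 d.
q = Δh / Σ(b_i/K_i) = 13.9 / 47298 = 0.0002939 m/day.
In each layer the seepage velocity is v_i = q/n_i, so the layer transit time is t_i = b_i·n_i / q:
  layer 1 (medium sand): t_1 = 11.5 × 0.32 / 0.0002939 = 12522 d
  layer 2 (clean gravel): t_2 = 7.37 × 0.19 / 0.0002939 = 4765 d
  layer 3 (clay): t_3 = 5.58 × 0.03 / 0.0002939 = 569.6 d
  layer 4 (fractured sandstone): t_4 = 5.89 × 0.15 / 0.0002939 = 3006 d
Total t = Σ t_i = 20863 days = 57.12 years.

57.1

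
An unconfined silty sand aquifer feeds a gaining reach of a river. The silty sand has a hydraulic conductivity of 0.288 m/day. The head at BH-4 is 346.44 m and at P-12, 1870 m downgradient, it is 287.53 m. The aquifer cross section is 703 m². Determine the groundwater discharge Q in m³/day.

Hydraulic gradient i = (346.44 − 287.53) / 1870 = 58.91 / 1870 = 0.03150.
Darcy's law: Q = K · A · i = 0.2880 × 703.0 × 0.03150 = 6.378 m³/day.

6.38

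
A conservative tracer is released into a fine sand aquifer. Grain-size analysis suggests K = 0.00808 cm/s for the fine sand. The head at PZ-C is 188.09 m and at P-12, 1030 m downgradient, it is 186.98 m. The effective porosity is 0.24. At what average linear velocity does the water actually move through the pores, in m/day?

0.0313

Convert K: 0.00808 cm/s × 864 = 6.981 m/day.
Hydraulic gradient i = (188.09 − 186.98) / 1030 = 1.11 / 1030 = 0.001078.
Darcy flux q = K · i = 6.981 × 0.001078 = 0.007523 m/day.
Seepage velocity v = q / n_e = 0.007523 / 0.24 = 0.03135 m/day.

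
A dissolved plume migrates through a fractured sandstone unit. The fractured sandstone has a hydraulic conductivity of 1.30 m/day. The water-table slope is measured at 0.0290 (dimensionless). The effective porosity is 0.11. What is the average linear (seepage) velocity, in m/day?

Hydraulic gradient i = 0.0290.
Darcy flux q = K · i = 1.300 × 0.02900 = 0.03770 m/day.
Seepage velocity v = q / n_e = 0.03770 / 0.11 = 0.3427 m/day.

0.343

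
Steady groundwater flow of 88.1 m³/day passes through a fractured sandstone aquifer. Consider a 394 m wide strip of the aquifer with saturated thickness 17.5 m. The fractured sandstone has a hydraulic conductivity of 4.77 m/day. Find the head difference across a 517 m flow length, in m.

Cross-sectional area A = 394 × 17.5 = 6895 m².
From Q = K·A·i, i = Q / (K·A) = 88.1 / (4.770 × 6895) = 0.002679.
Head loss Δh = i · L = 0.002679 × 517 = 1.385 m.

1.38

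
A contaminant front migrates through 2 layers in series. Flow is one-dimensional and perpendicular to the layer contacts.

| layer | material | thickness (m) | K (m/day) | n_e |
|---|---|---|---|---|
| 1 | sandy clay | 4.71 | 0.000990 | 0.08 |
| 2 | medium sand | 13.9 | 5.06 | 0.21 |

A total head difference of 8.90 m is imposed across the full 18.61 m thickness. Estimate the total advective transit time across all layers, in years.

4.83

With flow normal to the layers, continuity requires the same specific discharge q through every layer.
Σ(b_i/K_i) = 4.71/0.000990 + 13.9/5.06 = 4760 d.
q = Δh / Σ(b_i/K_i) = 8.90 / 4760 = 0.001870 m/day.
In each layer the seepage velocity is v_i = q/n_i, so the layer transit time is t_i = b_i·n_i / q:
  layer 1 (sandy clay): t_1 = 4.71 × 0.08 / 0.001870 = 201.5 d
  layer 2 (medium sand): t_2 = 13.9 × 0.21 / 0.001870 = 1561 d
Total t = Σ t_i = 1763 days = 4.826 years.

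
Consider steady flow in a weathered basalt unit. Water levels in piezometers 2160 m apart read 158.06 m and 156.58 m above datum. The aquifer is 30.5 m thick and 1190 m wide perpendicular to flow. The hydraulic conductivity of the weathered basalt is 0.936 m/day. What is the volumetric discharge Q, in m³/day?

23.3

Cross-sectional area A = 1190 × 30.5 = 36295 m².
Hydraulic gradient i = (158.06 − 156.58) / 2160 = 1.48 / 2160 = 0.0006852.
Darcy's law: Q = K · A · i = 0.9360 × 36295 × 0.0006852 = 23.28 m³/day.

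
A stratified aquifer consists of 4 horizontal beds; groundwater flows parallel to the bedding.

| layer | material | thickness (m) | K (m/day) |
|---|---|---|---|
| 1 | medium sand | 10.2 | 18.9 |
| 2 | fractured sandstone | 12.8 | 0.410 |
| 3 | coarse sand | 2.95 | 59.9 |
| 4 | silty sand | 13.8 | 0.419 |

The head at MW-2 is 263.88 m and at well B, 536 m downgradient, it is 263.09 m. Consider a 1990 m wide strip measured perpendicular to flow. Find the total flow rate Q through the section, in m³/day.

1120

Flow is parallel to layering, so each bed carries its own Darcy discharge and the transmissivities add.
Σ(K_i·b_i) = 18.9×10.2 + 0.410×12.8 + 59.9×2.95 + 0.419×13.8 = 380.5 m²/day.
Hydraulic gradient i = (263.88 − 263.09) / 536 = 0.79 / 536 = 0.001474.
Q = Σ(K_i·b_i) · W · i = 380.5 × 1990 × 0.001474 = 1116 m³/day.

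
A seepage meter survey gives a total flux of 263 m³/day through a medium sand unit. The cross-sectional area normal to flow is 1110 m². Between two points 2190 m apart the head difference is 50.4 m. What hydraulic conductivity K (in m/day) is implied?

Hydraulic gradient i = Δh / L = 50.4 / 2190 = 0.02301.
From Q = K·A·i, K = Q / (A·i) = 263 / (1110 × 0.02301) = 10.30 m/day.

10.3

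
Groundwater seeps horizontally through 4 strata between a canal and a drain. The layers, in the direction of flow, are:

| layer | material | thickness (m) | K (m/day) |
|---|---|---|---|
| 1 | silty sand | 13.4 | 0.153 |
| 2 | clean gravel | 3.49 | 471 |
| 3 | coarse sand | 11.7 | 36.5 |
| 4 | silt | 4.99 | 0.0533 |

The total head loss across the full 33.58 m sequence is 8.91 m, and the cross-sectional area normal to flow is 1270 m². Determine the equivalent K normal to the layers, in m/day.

Flow is perpendicular to layering, so the layers act in series and the equivalent K is the thickness-weighted harmonic mean.
Total thickness L = 13.4 + 3.49 + 11.7 + 4.99 = 33.58 m.
Σ(b_i/K_i) = 13.4/0.153 + 3.49/471 + 11.7/36.5 + 4.99/0.0533 = 181.5 d.
K_eq = L / Σ(b_i/K_i) = 33.58 / 181.5 = 0.1850 m/day.

0.185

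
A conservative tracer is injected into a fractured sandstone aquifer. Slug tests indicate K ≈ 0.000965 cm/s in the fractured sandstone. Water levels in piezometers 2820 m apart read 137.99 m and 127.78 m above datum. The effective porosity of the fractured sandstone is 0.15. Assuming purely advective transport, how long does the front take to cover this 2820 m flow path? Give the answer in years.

Convert K: 0.000965 cm/s × 864 = 0.8338 m/day.
Hydraulic gradient i = (137.99 − 127.78) / 2820 = 10.21 / 2820 = 0.003621.
Darcy flux q = K · i = 0.8338 × 0.003621 = 0.003019 m/day.
Seepage velocity v = q / n_e = 0.003019 / 0.15 = 0.02012 m/day.
Travel time t = L / v = 2820 / 0.02012 = 1.401e+05 days = 383.6 years.

384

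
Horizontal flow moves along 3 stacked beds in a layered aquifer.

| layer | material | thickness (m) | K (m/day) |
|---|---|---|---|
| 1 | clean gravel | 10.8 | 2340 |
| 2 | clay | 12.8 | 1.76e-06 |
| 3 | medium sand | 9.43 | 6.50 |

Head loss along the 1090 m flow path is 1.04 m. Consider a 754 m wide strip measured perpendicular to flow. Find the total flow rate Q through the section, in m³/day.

Flow is parallel to layering, so each bed carries its own Darcy discharge and the transmissivities add.
Σ(K_i·b_i) = 2340×10.8 + 1.76e-06×12.8 + 6.50×9.43 = 25333 m²/day.
Hydraulic gradient i = Δh / L = 1.04 / 1090 = 0.0009541.
Q = Σ(K_i·b_i) · W · i = 25333 × 754 × 0.0009541 = 18225 m³/day.

18200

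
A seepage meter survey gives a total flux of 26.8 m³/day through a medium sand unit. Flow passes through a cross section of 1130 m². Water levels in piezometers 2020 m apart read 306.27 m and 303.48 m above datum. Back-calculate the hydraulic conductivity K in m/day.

Hydraulic gradient i = (306.27 − 303.48) / 2020 = 2.79 / 2020 = 0.001381.
From Q = K·A·i, K = Q / (A·i) = 26.8 / (1130 × 0.001381) = 17.17 m/day.

17.2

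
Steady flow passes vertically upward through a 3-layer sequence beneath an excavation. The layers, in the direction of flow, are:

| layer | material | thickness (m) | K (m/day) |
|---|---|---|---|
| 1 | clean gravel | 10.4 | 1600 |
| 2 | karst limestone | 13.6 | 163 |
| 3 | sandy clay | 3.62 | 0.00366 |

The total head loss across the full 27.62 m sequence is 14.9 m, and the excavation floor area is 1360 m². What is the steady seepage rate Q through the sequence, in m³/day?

Flow is perpendicular to layering, so the layers act in series and the equivalent K is the thickness-weighted harmonic mean.
Total thickness L = 10.4 + 13.6 + 3.62 = 27.62 m.
Σ(b_i/K_i) = 10.4/1600 + 13.6/163 + 3.62/0.00366 = 989.2 d.
K_eq = L / Σ(b_i/K_i) = 27.62 / 989.2 = 0.02792 m/day.
Q = K_eq · A · (Δh/L) = 0.02792 × 1360 × (14.9/27.62) = 20.49 m³/day.

20.5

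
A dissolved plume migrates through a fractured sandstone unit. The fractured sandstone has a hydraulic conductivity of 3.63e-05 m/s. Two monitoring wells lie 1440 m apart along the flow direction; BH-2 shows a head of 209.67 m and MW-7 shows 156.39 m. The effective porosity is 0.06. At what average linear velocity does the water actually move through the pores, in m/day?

Convert K: 3.63e-05 m/s × 86400 = 3.136 m/day.
Hydraulic gradient i = (209.67 − 156.39) / 1440 = 53.28 / 1440 = 0.03700.
Darcy flux q = K · i = 3.136 × 0.03700 = 0.1160 m/day.
Seepage velocity v = q / n_e = 0.1160 / 0.06 = 1.934 m/day.

1.93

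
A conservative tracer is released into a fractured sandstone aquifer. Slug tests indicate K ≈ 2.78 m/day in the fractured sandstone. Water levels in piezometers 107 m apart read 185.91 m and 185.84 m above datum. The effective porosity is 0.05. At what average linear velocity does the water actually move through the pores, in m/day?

Hydraulic gradient i = (185.91 − 185.84) / 107 = 0.07 / 107 = 0.0006542.
Darcy flux q = K · i = 2.780 × 0.0006542 = 0.001819 m/day.
Seepage velocity v = q / n_e = 0.001819 / 0.05 = 0.03637 m/day.

0.0364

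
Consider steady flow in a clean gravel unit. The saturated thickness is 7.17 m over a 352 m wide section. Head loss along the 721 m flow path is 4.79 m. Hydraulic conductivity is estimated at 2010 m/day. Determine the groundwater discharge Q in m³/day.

33700

Cross-sectional area A = 352 × 7.17 = 2524 m².
Hydraulic gradient i = Δh / L = 4.79 / 721 = 0.006644.
Darcy's law: Q = K · A · i = 2010 × 2524 × 0.006644 = 33702 m³/day.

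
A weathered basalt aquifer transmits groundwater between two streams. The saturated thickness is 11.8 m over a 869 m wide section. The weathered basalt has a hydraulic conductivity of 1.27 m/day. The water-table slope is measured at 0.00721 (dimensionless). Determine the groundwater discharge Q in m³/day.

93.9

Cross-sectional area A = 869 × 11.8 = 10254 m².
Hydraulic gradient i = 0.00721.
Darcy's law: Q = K · A · i = 1.270 × 10254 × 0.007210 = 93.89 m³/day.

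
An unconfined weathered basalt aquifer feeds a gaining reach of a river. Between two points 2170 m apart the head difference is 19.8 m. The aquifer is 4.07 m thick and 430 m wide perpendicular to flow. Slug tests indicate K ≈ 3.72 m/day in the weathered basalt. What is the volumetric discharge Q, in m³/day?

Cross-sectional area A = 430 × 4.07 = 1750 m².
Hydraulic gradient i = Δh / L = 19.8 / 2170 = 0.009124.
Darcy's law: Q = K · A · i = 3.720 × 1750 × 0.009124 = 59.40 m³/day.

59.4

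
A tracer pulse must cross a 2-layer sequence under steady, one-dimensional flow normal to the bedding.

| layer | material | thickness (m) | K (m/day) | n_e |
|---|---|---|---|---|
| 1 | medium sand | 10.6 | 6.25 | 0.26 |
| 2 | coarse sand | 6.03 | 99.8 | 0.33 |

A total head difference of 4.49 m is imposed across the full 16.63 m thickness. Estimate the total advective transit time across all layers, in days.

With flow normal to the layers, continuity requires the same specific discharge q through every layer.
Σ(b_i/K_i) = 10.6/6.25 + 6.03/99.8 = 1.756 d.
q = Δh / Σ(b_i/K_i) = 4.49 / 1.756 = 2.556 m/day.
In each layer the seepage velocity is v_i = q/n_i, so the layer transit time is t_i = b_i·n_i / q:
  layer 1 (medium sand): t_1 = 10.6 × 0.26 / 2.556 = 1.078 d
  layer 2 (coarse sand): t_2 = 6.03 × 0.33 / 2.556 = 0.7784 d
Total t = Σ t_i = 1.857 days.

1.86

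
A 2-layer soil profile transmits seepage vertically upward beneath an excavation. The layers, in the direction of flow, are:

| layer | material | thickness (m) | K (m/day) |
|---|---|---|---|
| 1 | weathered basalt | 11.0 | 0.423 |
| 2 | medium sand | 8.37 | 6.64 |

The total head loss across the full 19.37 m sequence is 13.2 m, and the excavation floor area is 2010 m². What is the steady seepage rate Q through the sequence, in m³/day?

Flow is perpendicular to layering, so the layers act in series and the equivalent K is the thickness-weighted harmonic mean.
Total thickness L = 11.0 + 8.37 = 19.37 m.
Σ(b_i/K_i) = 11.0/0.423 + 8.37/6.64 = 27.27 d.
K_eq = L / Σ(b_i/K_i) = 19.37 / 27.27 = 0.7104 m/day.
Q = K_eq · A · (Δh/L) = 0.7104 × 2010 × (13.2/19.37) = 973.1 m³/day.

973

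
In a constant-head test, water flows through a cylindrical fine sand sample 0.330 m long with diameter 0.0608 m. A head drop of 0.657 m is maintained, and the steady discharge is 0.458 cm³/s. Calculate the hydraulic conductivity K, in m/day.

Cross-sectional area A = π·(d/2)² = π × (0.0608/2)² = 0.002903 m².
Convert discharge: 0.458 cm³/s = 4.580e-07 m³/s.
Darcy's law rearranged: K = Q·L / (A·Δh) = 4.580e-07 × 0.330 / (0.002903 × 0.657) = 7.923e-05 m/s = 6.846 m/day.

6.85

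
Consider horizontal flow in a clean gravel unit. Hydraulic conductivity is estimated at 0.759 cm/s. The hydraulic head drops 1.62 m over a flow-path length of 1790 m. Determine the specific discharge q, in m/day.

0.593

Convert K: 0.759 cm/s × 864 = 655.8 m/day.
Hydraulic gradient i = Δh / L = 1.62 / 1790 = 0.0009050.
Specific discharge q = K · i = 655.8 × 0.0009050 = 0.5935 m/day.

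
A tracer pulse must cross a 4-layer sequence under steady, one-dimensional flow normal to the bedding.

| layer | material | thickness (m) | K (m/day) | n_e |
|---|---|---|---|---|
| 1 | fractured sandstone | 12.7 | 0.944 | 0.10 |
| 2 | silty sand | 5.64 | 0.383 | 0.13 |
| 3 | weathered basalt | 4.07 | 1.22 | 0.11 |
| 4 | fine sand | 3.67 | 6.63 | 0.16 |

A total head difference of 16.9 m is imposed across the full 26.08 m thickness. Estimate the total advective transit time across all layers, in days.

With flow normal to the layers, continuity requires the same specific discharge q through every layer.
Σ(b_i/K_i) = 12.7/0.944 + 5.64/0.383 + 4.07/1.22 + 3.67/6.63 = 32.07 d.
q = Δh / Σ(b_i/K_i) = 16.9 / 32.07 = 0.5270 m/day.
In each layer the seepage velocity is v_i = q/n_i, so the layer transit time is t_i = b_i·n_i / q:
  layer 1 (fractured sandstone): t_1 = 12.7 × 0.10 / 0.5270 = 2.410 d
  layer 2 (silty sand): t_2 = 5.64 × 0.13 / 0.5270 = 1.391 d
  layer 3 (weathered basalt): t_3 = 4.07 × 0.11 / 0.5270 = 0.8495 d
  layer 4 (fine sand): t_4 = 3.67 × 0.16 / 0.5270 = 1.114 d
Total t = Σ t_i = 5.765 days.

5.76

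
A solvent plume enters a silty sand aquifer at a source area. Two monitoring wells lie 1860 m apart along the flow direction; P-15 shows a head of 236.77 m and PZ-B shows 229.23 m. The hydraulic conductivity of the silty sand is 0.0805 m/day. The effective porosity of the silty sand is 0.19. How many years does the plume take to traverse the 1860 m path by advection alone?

Hydraulic gradient i = (236.77 − 229.23) / 1860 = 7.54 / 1860 = 0.004054.
Darcy flux q = K · i = 0.08050 × 0.004054 = 0.0003263 m/day.
Seepage velocity v = q / n_e = 0.0003263 / 0.19 = 0.001718 m/day.
Travel time t = L / v = 1860 / 0.001718 = 1.083e+06 days = 2965 years.

2960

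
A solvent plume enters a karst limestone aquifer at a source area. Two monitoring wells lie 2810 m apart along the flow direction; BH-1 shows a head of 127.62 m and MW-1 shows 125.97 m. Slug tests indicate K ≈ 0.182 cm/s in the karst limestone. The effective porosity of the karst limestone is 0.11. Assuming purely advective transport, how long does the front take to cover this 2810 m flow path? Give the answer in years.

Convert K: 0.182 cm/s × 864 = 157.2 m/day.
Hydraulic gradient i = (127.62 − 125.97) / 2810 = 1.65 / 2810 = 0.0005872.
Darcy flux q = K · i = 157.2 × 0.0005872 = 0.09233 m/day.
Seepage velocity v = q / n_e = 0.09233 / 0.11 = 0.8394 m/day.
Travel time t = L / v = 2810 / 0.8394 = 3348 days = 9.165 years.

9.17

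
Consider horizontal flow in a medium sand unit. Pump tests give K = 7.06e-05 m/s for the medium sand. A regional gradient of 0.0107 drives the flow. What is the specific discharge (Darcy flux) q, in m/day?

Convert K: 7.06e-05 m/s × 86400 = 6.100 m/day.
Hydraulic gradient i = 0.0107.
Specific discharge q = K · i = 6.100 × 0.01070 = 0.06527 m/day.

0.0653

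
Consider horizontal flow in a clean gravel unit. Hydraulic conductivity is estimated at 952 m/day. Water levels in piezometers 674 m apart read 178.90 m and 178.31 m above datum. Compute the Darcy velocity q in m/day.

0.833

Hydraulic gradient i = (178.90 − 178.31) / 674 = 0.59 / 674 = 0.0008754.
Specific discharge q = K · i = 952.0 × 0.0008754 = 0.8334 m/day.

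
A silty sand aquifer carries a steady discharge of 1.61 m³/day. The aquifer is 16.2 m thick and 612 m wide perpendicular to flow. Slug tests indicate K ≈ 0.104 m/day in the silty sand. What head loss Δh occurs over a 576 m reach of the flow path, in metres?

0.899

Cross-sectional area A = 612 × 16.2 = 9914 m².
From Q = K·A·i, i = Q / (K·A) = 1.61 / (0.1040 × 9914) = 0.001561.
Head loss Δh = i · L = 0.001561 × 576 = 0.8994 m.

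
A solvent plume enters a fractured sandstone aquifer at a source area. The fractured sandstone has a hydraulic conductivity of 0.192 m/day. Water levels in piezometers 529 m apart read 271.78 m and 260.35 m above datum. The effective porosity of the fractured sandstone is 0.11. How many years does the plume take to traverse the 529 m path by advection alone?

Hydraulic gradient i = (271.78 − 260.35) / 529 = 11.43 / 529 = 0.02161.
Darcy flux q = K · i = 0.1920 × 0.02161 = 0.004149 m/day.
Seepage velocity v = q / n_e = 0.004149 / 0.11 = 0.03771 m/day.
Travel time t = L / v = 529 / 0.03771 = 14027 days = 38.40 years.

38.4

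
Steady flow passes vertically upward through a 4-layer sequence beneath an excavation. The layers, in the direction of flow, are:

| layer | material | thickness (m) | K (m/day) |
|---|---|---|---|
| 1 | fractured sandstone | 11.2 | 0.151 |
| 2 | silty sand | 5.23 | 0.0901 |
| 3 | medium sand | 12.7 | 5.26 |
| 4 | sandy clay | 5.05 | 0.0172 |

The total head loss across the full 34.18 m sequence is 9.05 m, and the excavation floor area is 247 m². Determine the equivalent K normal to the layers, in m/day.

0.0798

Flow is perpendicular to layering, so the layers act in series and the equivalent K is the thickness-weighted harmonic mean.
Total thickness L = 11.2 + 5.23 + 12.7 + 5.05 = 34.18 m.
Σ(b_i/K_i) = 11.2/0.151 + 5.23/0.0901 + 12.7/5.26 + 5.05/0.0172 = 428.2 d.
K_eq = L / Σ(b_i/K_i) = 34.18 / 428.2 = 0.07982 m/day.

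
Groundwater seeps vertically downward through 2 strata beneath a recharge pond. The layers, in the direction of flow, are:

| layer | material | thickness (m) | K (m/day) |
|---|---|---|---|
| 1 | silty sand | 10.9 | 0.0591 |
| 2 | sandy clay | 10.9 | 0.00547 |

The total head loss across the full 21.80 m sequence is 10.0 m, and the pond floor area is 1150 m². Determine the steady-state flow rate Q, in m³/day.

Flow is perpendicular to layering, so the layers act in series and the equivalent K is the thickness-weighted harmonic mean.
Total thickness L = 10.9 + 10.9 = 21.80 m.
Σ(b_i/K_i) = 10.9/0.0591 + 10.9/0.00547 = 2177 d.
K_eq = L / Σ(b_i/K_i) = 21.80 / 2177 = 0.01001 m/day.
Q = K_eq · A · (Δh/L) = 0.01001 × 1150 × (10.0/21.80) = 5.282 m³/day.

5.28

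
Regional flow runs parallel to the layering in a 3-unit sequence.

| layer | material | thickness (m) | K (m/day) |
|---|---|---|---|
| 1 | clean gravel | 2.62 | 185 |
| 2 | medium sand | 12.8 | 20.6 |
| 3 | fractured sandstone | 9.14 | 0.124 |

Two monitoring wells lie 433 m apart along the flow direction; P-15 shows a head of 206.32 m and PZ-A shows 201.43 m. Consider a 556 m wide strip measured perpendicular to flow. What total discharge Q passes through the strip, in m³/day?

4710

Flow is parallel to layering, so each bed carries its own Darcy discharge and the transmissivities add.
Σ(K_i·b_i) = 185×2.62 + 20.6×12.8 + 0.124×9.14 = 749.5 m²/day.
Hydraulic gradient i = (206.32 − 201.43) / 433 = 4.89 / 433 = 0.01129.
Q = Σ(K_i·b_i) · W · i = 749.5 × 556 × 0.01129 = 4706 m³/day.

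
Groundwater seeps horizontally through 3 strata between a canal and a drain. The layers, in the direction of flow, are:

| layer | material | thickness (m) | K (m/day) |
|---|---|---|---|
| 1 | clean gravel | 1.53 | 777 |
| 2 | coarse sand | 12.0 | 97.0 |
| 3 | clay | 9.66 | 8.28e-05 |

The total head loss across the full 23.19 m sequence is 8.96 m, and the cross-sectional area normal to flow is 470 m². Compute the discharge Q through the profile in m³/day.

Flow is perpendicular to layering, so the layers act in series and the equivalent K is the thickness-weighted harmonic mean.
Total thickness L = 1.53 + 12.0 + 9.66 = 23.19 m.
Σ(b_i/K_i) = 1.53/777 + 12.0/97.0 + 9.66/8.28e-05 = 1.167e+05 d.
K_eq = L / Σ(b_i/K_i) = 23.19 / 1.167e+05 = 0.0001988 m/day.
Q = K_eq · A · (Δh/L) = 0.0001988 × 470 × (8.96/23.19) = 0.03610 m³/day.

0.0361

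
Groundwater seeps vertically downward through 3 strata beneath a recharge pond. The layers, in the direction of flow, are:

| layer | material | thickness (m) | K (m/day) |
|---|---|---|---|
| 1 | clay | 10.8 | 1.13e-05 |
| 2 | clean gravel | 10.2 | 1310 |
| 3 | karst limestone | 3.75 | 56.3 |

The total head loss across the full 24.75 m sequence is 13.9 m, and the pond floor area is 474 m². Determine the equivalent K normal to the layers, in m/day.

Flow is perpendicular to layering, so the layers act in series and the equivalent K is the thickness-weighted harmonic mean.
Total thickness L = 10.8 + 10.2 + 3.75 = 24.75 m.
Σ(b_i/K_i) = 10.8/1.13e-05 + 10.2/1310 + 3.75/56.3 = 9.558e+05 d.
K_eq = L / Σ(b_i/K_i) = 24.75 / 9.558e+05 = 2.590e-05 m/day.

2.59e-05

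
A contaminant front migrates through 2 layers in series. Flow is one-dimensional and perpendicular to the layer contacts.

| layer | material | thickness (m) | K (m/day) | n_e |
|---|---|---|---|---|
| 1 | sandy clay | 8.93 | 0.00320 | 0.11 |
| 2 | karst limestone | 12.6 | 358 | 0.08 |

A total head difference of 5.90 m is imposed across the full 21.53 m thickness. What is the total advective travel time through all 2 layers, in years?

2.58

With flow normal to the layers, continuity requires the same specific discharge q through every layer.
Σ(b_i/K_i) = 8.93/0.00320 + 12.6/358 = 2791 d.
q = Δh / Σ(b_i/K_i) = 5.90 / 2791 = 0.002114 m/day.
In each layer the seepage velocity is v_i = q/n_i, so the layer transit time is t_i = b_i·n_i / q:
  layer 1 (sandy clay): t_1 = 8.93 × 0.11 / 0.002114 = 464.6 d
  layer 2 (karst limestone): t_2 = 12.6 × 0.08 / 0.002114 = 476.8 d
Total t = Σ t_i = 941.4 days = 2.577 years.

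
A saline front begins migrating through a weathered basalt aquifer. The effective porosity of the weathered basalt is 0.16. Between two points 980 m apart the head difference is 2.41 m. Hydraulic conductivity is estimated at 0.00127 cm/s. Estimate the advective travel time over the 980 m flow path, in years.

Convert K: 0.00127 cm/s × 864 = 1.097 m/day.
Hydraulic gradient i = Δh / L = 2.41 / 980 = 0.002459.
Darcy flux q = K · i = 1.097 × 0.002459 = 0.002698 m/day.
Seepage velocity v = q / n_e = 0.002698 / 0.16 = 0.01687 m/day.
Travel time t = L / v = 980 / 0.01687 = 58108 days = 159.1 years.

159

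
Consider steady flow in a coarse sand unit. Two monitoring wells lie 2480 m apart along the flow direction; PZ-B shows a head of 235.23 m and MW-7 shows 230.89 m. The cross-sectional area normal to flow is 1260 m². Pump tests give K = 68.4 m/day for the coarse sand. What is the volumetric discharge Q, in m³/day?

Hydraulic gradient i = (235.23 − 230.89) / 2480 = 4.34 / 2480 = 0.001750.
Darcy's law: Q = K · A · i = 68.40 × 1260 × 0.001750 = 150.8 m³/day.

151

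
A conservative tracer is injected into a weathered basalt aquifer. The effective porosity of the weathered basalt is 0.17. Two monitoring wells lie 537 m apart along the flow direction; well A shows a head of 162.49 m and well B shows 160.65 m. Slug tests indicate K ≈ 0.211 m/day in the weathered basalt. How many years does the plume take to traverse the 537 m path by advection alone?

Hydraulic gradient i = (162.49 − 160.65) / 537 = 1.84 / 537 = 0.003426.
Darcy flux q = K · i = 0.2110 × 0.003426 = 0.0007230 m/day.
Seepage velocity v = q / n_e = 0.0007230 / 0.17 = 0.004253 m/day.
Travel time t = L / v = 537 / 0.004253 = 1.263e+05 days = 345.7 years.

346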